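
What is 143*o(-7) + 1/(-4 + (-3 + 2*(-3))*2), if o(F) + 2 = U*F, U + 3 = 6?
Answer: -72359/22 ≈ -3289.0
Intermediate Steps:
U = 3 (U = -3 + 6 = 3)
o(F) = -2 + 3*F
143*o(-7) + 1/(-4 + (-3 + 2*(-3))*2) = 143*(-2 + 3*(-7)) + 1/(-4 + (-3 + 2*(-3))*2) = 143*(-2 - 21) + 1/(-4 + (-3 - 6)*2) = 143*(-23) + 1/(-4 - 9*2) = -3289 + 1/(-4 - 18) = -3289 + 1/(-22) = -3289 - 1/22 = -72359/22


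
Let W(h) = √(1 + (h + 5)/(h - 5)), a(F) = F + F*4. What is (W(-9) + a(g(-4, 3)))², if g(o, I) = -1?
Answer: 184/7 - 30*√7/7 ≈ 14.947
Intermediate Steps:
a(F) = 5*F (a(F) = F + 4*F = 5*F)
W(h) = √(1 + (5 + h)/(-5 + h))
(W(-9) + a(g(-4, 3)))² = (√2*√(-9/(-5 - 9)) + 5*(-1))² = (√2*√(-9/(-14)) - 5)² = (√2*√(-9*(-1/14)) - 5)² = (√2*√(9/14) - 5)² = (√2*(3*√14/14) - 5)² = (3*√7/7 - 5)² = (-5 + 3*√7/7)²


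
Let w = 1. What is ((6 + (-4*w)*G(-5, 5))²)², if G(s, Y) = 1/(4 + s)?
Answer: 10000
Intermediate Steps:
((6 + (-4*w)*G(-5, 5))²)² = ((6 + (-4*1)/(4 - 5))²)² = ((6 - 4/(-1))²)² = ((6 - 4*(-1))²)² = ((6 + 4)²)² = (10²)² = 100² = 10000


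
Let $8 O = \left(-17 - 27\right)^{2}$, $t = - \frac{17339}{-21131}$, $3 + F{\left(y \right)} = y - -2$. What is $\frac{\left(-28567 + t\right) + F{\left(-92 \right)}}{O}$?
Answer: $- \frac{605597121}{5113702} \approx -118.43$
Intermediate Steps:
$F{\left(y \right)} = -1 + y$ ($F{\left(y \right)} = -3 + \left(y - -2\right) = -3 + \left(y + 2\right) = -3 + \left(2 + y\right) = -1 + y$)
$t = \frac{17339}{21131}$ ($t = \left(-17339\right) \left(- \frac{1}{21131}\right) = \frac{17339}{21131} \approx 0.82055$)
$O = 242$ ($O = \frac{\left(-17 - 27\right)^{2}}{8} = \frac{\left(-44\right)^{2}}{8} = \frac{1}{8} \cdot 1936 = 242$)
$\frac{\left(-28567 + t\right) + F{\left(-92 \right)}}{O} = \frac{\left(-28567 + \frac{17339}{21131}\right) - 93}{242} = \left(- \frac{603631938}{21131} - 93\right) \frac{1}{242} = \left(- \frac{605597121}{21131}\right) \frac{1}{242} = - \frac{605597121}{5113702}$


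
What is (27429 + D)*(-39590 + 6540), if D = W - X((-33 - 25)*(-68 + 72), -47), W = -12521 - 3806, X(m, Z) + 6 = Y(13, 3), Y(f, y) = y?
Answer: -367020250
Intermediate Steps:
X(m, Z) = -3 (X(m, Z) = -6 + 3 = -3)
W = -16327
D = -16324 (D = -16327 - 1*(-3) = -16327 + 3 = -16324)
(27429 + D)*(-39590 + 6540) = (27429 - 16324)*(-39590 + 6540) = 11105*(-33050) = -367020250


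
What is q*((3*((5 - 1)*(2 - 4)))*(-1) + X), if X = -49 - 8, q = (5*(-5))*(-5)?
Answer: -4125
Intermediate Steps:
q = 125 (q = -25*(-5) = 125)
X = -57
q*((3*((5 - 1)*(2 - 4)))*(-1) + X) = 125*((3*((5 - 1)*(2 - 4)))*(-1) - 57) = 125*((3*(4*(-2)))*(-1) - 57) = 125*((3*(-8))*(-1) - 57) = 125*(-24*(-1) - 57) = 125*(24 - 57) = 125*(-33) = -4125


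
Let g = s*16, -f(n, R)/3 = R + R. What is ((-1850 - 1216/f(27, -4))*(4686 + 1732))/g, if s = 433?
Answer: -9148859/5196 ≈ -1760.8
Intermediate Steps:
f(n, R) = -6*R (f(n, R) = -3*(R + R) = -6*R)
g = 6928 (g = 433*16 = 6928)
((-1850 - 1216/f(27, -4))*(4686 + 1732))/g = ((-1850 - 1216/((-6*(-4))))*(4686 + 1732))/6928 = ((-1850 - 1216/24)*6418)*(1/6928) = ((-1850 - 1216*1/24)*6418)*(1/6928) = ((-1850 - 152/3)*6418)*(1/6928) = -5702/3*6418*(1/6928) = -36595436/3*1/6928 = -9148859/5196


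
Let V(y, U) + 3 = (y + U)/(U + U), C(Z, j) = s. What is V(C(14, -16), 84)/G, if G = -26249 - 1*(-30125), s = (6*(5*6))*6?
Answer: 55/54264 ≈ 0.0010136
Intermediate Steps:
s = 1080 (s = (6*30)*6 = 180*6 = 1080)
C(Z, j) = 1080
V(y, U) = -3 + (U + y)/(2*U) (V(y, U) = -3 + (y + U)/(U + U) = -3 + (U + y)/((2*U)) = -3 + (U + y)*(1/(2*U)) = -3 + (U + y)/(2*U))
G = 3876 (G = -26249 + 30125 = 3876)
V(C(14, -16), 84)/G = ((½)*(1080 - 5*84)/84)/3876 = ((½)*(1/84)*(1080 - 420))*(1/3876) = ((½)*(1/84)*660)*(1/3876) = (55/14)*(1/3876) = 55/54264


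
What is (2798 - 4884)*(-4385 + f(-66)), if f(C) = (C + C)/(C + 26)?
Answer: 45701131/5 ≈ 9.1402e+6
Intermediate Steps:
f(C) = 2*C/(26 + C) (f(C) = (2*C)/(26 + C) = 2*C/(26 + C))
(2798 - 4884)*(-4385 + f(-66)) = (2798 - 4884)*(-4385 + 2*(-66)/(26 - 66)) = -2086*(-4385 + 2*(-66)/(-40)) = -2086*(-4385 + 2*(-66)*(-1/40)) = -2086*(-4385 + 33/10) = -2086*(-43817/10) = 45701131/5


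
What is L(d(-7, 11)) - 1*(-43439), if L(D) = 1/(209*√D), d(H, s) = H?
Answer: 43439 - I*√7/1463 ≈ 43439.0 - 0.0018084*I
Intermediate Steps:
L(D) = 1/(209*√D)
L(d(-7, 11)) - 1*(-43439) = 1/(209*√(-7)) - 1*(-43439) = (-I*√7/7)/209 + 43439 = -I*√7/1463 + 43439 = 43439 - I*√7/1463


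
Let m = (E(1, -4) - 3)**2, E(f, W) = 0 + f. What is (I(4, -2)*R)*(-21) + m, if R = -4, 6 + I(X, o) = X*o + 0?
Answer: -1172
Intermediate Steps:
E(f, W) = f
I(X, o) = -6 + X*o (I(X, o) = -6 + (X*o + 0) = -6 + X*o)
m = 4 (m = (1 - 3)**2 = (-2)**2 = 4)
(I(4, -2)*R)*(-21) + m = ((-6 + 4*(-2))*(-4))*(-21) + 4 = ((-6 - 8)*(-4))*(-21) + 4 = -14*(-4)*(-21) + 4 = 56*(-21) + 4 = -1176 + 4 = -1172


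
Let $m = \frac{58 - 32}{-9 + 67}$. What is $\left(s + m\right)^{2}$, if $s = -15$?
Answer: $\frac{178084}{841} \approx 211.75$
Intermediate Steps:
$m = \frac{13}{29}$ ($m = \frac{26}{58} = 26 \cdot \frac{1}{58} = \frac{13}{29} \approx 0.44828$)
$\left(s + m\right)^{2} = \left(-15 + \frac{13}{29}\right)^{2} = \left(- \frac{422}{29}\right)^{2} = \frac{178084}{841}$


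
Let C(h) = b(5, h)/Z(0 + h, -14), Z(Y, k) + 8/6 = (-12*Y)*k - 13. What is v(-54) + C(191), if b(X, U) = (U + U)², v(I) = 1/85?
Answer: 37306841/8178785 ≈ 4.5614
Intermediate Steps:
v(I) = 1/85
Z(Y, k) = -43/3 - 12*Y*k (Z(Y, k) = -4/3 + ((-12*Y)*k - 13) = -4/3 + (-12*Y*k - 13) = -4/3 + (-13 - 12*Y*k) = -43/3 - 12*Y*k)
b(X, U) = 4*U² (b(X, U) = (2*U)² = 4*U²)
C(h) = 4*h²/(-43/3 + 168*h) (C(h) = (4*h²)/(-43/3 - 12*(0 + h)*(-14)) = (4*h²)/(-43/3 - 12*h*(-14)) = (4*h²)/(-43/3 + 168*h) = 4*h²/(-43/3 + 168*h))
v(-54) + C(191) = 1/85 + 12*191²/(-43 + 504*191) = 1/85 + 12*36481/(-43 + 96264) = 1/85 + 12*36481/96221 = 1/85 + 12*36481*(1/96221) = 1/85 + 437772/96221 = 37306841/8178785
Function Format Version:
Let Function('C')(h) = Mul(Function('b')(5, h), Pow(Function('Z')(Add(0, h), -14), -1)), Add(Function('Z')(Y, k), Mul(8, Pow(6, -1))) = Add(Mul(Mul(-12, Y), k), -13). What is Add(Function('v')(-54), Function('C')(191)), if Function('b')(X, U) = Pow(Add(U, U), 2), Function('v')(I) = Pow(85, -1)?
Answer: Rational(37306841, 8178785) ≈ 4.5614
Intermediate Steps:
Function('v')(I) = Rational(1, 85)
Function('Z')(Y, k) = Add(Rational(-43, 3), Mul(-12, Y, k)) (Function('Z')(Y, k) = Add(Rational(-4, 3), Add(Mul(Mul(-12, Y), k), -13)) = Add(Rational(-4, 3), Add(Mul(-12, Y, k), -13)) = Add(Rational(-4, 3), Add(-13, Mul(-12, Y, k))) = Add(Rational(-43, 3), Mul(-12, Y, k)))
Function('b')(X, U) = Mul(4, Pow(U, 2)) (Function('b')(X, U) = Pow(Mul(2, U), 2) = Mul(4, Pow(U, 2)))
Function('C')(h) = Mul(4, Pow(h, 2), Pow(Add(Rational(-43, 3), Mul(168, h)), -1)) (Function('C')(h) = Mul(Mul(4, Pow(h, 2)), Pow(Add(Rational(-43, 3), Mul(-12, Add(0, h), -14)), -1)) = Mul(Mul(4, Pow(h, 2)), Pow(Add(Rational(-43, 3), Mul(-12, h, -14)), -1)) = Mul(Mul(4, Pow(h, 2)), Pow(Add(Rational(-43, 3), Mul(168, h)), -1)) = Mul(4, Pow(h, 2), Pow(Add(Rational(-43, 3), Mul(168, h)), -1)))
Add(Function('v')(-54), Function('C')(191)) = Add(Rational(1, 85), Mul(12, Pow(191, 2), Pow(Add(-43, Mul(504, 191)), -1))) = Add(Rational(1, 85), Mul(12, 36481, Pow(Add(-43, 96264), -1))) = Add(Rational(1, 85), Mul(12, 36481, Pow(96221, -1))) = Add(Rational(1, 85), Mul(12, 36481, Rational(1, 96221))) = Add(Rational(1, 85), Rational(437772, 96221)) = Rational(37306841, 8178785)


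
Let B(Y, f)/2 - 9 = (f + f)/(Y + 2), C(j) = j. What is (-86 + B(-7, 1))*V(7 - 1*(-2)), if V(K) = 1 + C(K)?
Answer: -688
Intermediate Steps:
B(Y, f) = 18 + 4*f/(2 + Y) (B(Y, f) = 18 + 2*((f + f)/(Y + 2)) = 18 + 2*((2*f)/(2 + Y)) = 18 + 2*(2*f/(2 + Y)) = 18 + 4*f/(2 + Y))
V(K) = 1 + K
(-86 + B(-7, 1))*V(7 - 1*(-2)) = (-86 + 2*(18 + 2*1 + 9*(-7))/(2 - 7))*(1 + (7 - 1*(-2))) = (-86 + 2*(18 + 2 - 63)/(-5))*(1 + (7 + 2)) = (-86 + 2*(-⅕)*(-43))*(1 + 9) = (-86 + 86/5)*10 = -344/5*10 = -688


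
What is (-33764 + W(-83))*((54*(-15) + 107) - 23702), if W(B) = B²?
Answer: 655884375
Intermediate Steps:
(-33764 + W(-83))*((54*(-15) + 107) - 23702) = (-33764 + (-83)²)*((54*(-15) + 107) - 23702) = (-33764 + 6889)*((-810 + 107) - 23702) = -26875*(-703 - 23702) = -26875*(-24405) = 655884375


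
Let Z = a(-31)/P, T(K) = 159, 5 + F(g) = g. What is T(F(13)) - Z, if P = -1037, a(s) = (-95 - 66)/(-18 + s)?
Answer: 1154204/7259 ≈ 159.00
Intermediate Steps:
a(s) = -161/(-18 + s)
F(g) = -5 + g
Z = -23/7259 (Z = -161/(-18 - 31)/(-1037) = -161/(-49)*(-1/1037) = -161*(-1/49)*(-1/1037) = (23/7)*(-1/1037) = -23/7259 ≈ -0.0031685)
T(F(13)) - Z = 159 - 1*(-23/7259) = 159 + 23/7259 = 1154204/7259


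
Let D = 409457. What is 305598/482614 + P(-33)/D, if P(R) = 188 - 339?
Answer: 62528182786/98804840299 ≈ 0.63284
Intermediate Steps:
P(R) = -151
305598/482614 + P(-33)/D = 305598/482614 - 151/409457 = 305598*(1/482614) - 151*1/409457 = 152799/241307 - 151/409457 = 62528182786/98804840299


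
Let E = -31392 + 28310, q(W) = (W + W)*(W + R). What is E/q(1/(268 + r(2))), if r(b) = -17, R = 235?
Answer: -97084541/58986 ≈ -1645.9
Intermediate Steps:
q(W) = 2*W*(235 + W) (q(W) = (W + W)*(W + 235) = (2*W)*(235 + W) = 2*W*(235 + W))
E = -3082
E/q(1/(268 + r(2))) = -3082*(268 - 17)/(2*(235 + 1/(268 - 17))) = -3082*251/(2*(235 + 1/251)) = -3082/(2*(1/251)*(58986/251)) = -3082/117972/63001 = -3082*63001/117972 = -97084541/58986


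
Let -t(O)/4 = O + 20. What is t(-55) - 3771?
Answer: -3631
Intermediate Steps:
t(O) = -80 - 4*O (t(O) = -4*(O + 20) = -4*(20 + O) = -80 - 4*O)
t(-55) - 3771 = (-80 - 4*(-55)) - 3771 = (-80 + 220) - 3771 = 140 - 3771 = -3631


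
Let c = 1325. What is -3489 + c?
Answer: -2164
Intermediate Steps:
-3489 + c = -3489 + 1325 = -2164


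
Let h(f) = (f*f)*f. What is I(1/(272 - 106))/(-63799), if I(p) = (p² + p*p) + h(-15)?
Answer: 46500749/879022622 ≈ 0.052900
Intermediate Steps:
h(f) = f³ (h(f) = f²*f = f³)
I(p) = -3375 + 2*p² (I(p) = (p² + p*p) + (-15)³ = (p² + p²) - 3375 = 2*p² - 3375 = -3375 + 2*p²)
I(1/(272 - 106))/(-63799) = (-3375 + 2*(1/(272 - 106))²)/(-63799) = (-3375 + 2*(1/166)²)*(-1/63799) = (-3375 + 2*(1/27556))*(-1/63799) = (-3375 + 1/13778)*(-1/63799) = -46500749/13778*(-1/63799) = 46500749/879022622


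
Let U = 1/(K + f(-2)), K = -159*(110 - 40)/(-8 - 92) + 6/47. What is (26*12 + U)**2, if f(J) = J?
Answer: 257504347551364/2645147761 ≈ 97350.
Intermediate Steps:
K = 52371/470 (K = -159/((-100/70)) + 6*(1/47) = -159/((-100*1/70)) + 6/47 = -159/(-10/7) + 6/47 = -159*(-7/10) + 6/47 = 1113/10 + 6/47 = 52371/470 ≈ 111.43)
U = 470/51431 (U = 1/(52371/470 - 2) = 1/(51431/470) = 470/51431 ≈ 0.0091385)
(26*12 + U)**2 = (26*12 + 470/51431)**2 = (312 + 470/51431)**2 = (16046942/51431)**2 = 257504347551364/2645147761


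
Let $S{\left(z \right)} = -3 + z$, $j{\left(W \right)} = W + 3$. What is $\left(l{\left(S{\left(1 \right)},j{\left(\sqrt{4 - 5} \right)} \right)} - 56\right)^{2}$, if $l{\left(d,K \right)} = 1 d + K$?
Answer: $\left(55 - i\right)^{2} \approx 3024.0 - 110.0 i$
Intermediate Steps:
$j{\left(W \right)} = 3 + W$
$l{\left(d,K \right)} = K + d$ ($l{\left(d,K \right)} = d + K = K + d$)
$\left(l{\left(S{\left(1 \right)},j{\left(\sqrt{4 - 5} \right)} \right)} - 56\right)^{2} = \left(\left(\left(3 + \sqrt{4 - 5}\right) + \left(-3 + 1\right)\right) - 56\right)^{2} = \left(\left(\left(3 + \sqrt{-1}\right) - 2\right) - 56\right)^{2} = \left(\left(\left(3 + i\right) - 2\right) - 56\right)^{2} = \left(\left(1 + i\right) - 56\right)^{2} = \left(-55 + i\right)^{2}$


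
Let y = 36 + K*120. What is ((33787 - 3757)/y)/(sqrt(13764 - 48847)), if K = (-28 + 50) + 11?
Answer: -5005*I*sqrt(35083)/23365278 ≈ -0.040122*I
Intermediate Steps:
K = 33 (K = 22 + 11 = 33)
y = 3996 (y = 36 + 33*120 = 36 + 3960 = 3996)
((33787 - 3757)/y)/(sqrt(13764 - 48847)) = ((33787 - 3757)/3996)/(sqrt(13764 - 48847)) = (30030*(1/3996))/(sqrt(-35083)) = 5005/(666*((I*sqrt(35083)))) = 5005*(-I*sqrt(35083)/35083)/666 = -5005*I*sqrt(35083)/23365278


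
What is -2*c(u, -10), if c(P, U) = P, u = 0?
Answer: 0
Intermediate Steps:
-2*c(u, -10) = -2*0 = 0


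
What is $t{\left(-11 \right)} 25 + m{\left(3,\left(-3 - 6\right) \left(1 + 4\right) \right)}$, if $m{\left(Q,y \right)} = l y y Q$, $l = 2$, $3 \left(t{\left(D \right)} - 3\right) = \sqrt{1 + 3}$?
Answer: $\frac{36725}{3} \approx 12242.0$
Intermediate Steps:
$t{\left(D \right)} = \frac{11}{3}$ ($t{\left(D \right)} = 3 + \frac{\sqrt{1 + 3}}{3} = 3 + \frac{\sqrt{4}}{3} = 3 + \frac{1}{3} \cdot 2 = 3 + \frac{2}{3} = \frac{11}{3}$)
$m{\left(Q,y \right)} = 2 Q y^{2}$ ($m{\left(Q,y \right)} = 2 y y Q = 2 y^{2} Q = 2 Q y^{2}$)
$t{\left(-11 \right)} 25 + m{\left(3,\left(-3 - 6\right) \left(1 + 4\right) \right)} = \frac{11}{3} \cdot 25 + 2 \cdot 3 \left(\left(-3 - 6\right) \left(1 + 4\right)\right)^{2} = \frac{275}{3} + 2 \cdot 3 \left(\left(-9\right) 5\right)^{2} = \frac{275}{3} + 2 \cdot 3 \left(-45\right)^{2} = \frac{275}{3} + 2 \cdot 3 \cdot 2025 = \frac{275}{3} + 12150 = \frac{36725}{3}$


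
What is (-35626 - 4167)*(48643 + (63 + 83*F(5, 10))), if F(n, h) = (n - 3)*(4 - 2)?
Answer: -1951369134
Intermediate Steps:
F(n, h) = -6 + 2*n (F(n, h) = (-3 + n)*2 = -6 + 2*n)
(-35626 - 4167)*(48643 + (63 + 83*F(5, 10))) = (-35626 - 4167)*(48643 + (63 + 83*(-6 + 2*5))) = -39793*(48643 + (63 + 83*(-6 + 10))) = -39793*(48643 + (63 + 83*4)) = -39793*(48643 + (63 + 332)) = -39793*(48643 + 395) = -39793*49038 = -1951369134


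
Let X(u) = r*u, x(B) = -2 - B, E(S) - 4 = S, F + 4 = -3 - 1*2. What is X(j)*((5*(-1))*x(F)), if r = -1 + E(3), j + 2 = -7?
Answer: 1890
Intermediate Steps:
F = -9 (F = -4 + (-3 - 1*2) = -4 + (-3 - 2) = -4 - 5 = -9)
E(S) = 4 + S
j = -9 (j = -2 - 7 = -9)
r = 6 (r = -1 + (4 + 3) = -1 + 7 = 6)
X(u) = 6*u
X(j)*((5*(-1))*x(F)) = (6*(-9))*((5*(-1))*(-2 - 1*(-9))) = -(-270)*(-2 + 9) = -(-270)*7 = -54*(-35) = 1890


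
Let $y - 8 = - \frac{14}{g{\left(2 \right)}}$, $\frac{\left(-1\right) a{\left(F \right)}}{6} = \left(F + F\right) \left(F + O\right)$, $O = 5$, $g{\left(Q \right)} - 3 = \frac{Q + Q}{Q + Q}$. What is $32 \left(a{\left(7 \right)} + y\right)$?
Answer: $-32112$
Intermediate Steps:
$g{\left(Q \right)} = 4$ ($g{\left(Q \right)} = 3 + \frac{Q + Q}{Q + Q} = 3 + \frac{2 Q}{2 Q} = 3 + 2 Q \frac{1}{2 Q} = 3 + 1 = 4$)
$a{\left(F \right)} = - 12 F \left(5 + F\right)$ ($a{\left(F \right)} = - 6 \left(F + F\right) \left(F + 5\right) = - 6 \cdot 2 F \left(5 + F\right) = - 12 F \left(5 + F\right)$)
$y = \frac{9}{2}$ ($y = 8 - \frac{14}{4} = 8 - \frac{7}{2} = \frac{9}{2} \approx 4.5$)
$32 \left(a{\left(7 \right)} + y\right) = 32 \left(\left(-12\right) 7 \left(5 + 7\right) + \frac{9}{2}\right) = 32 \left(\left(-12\right) 7 \cdot 12 + \frac{9}{2}\right) = 32 \left(-1008 + \frac{9}{2}\right) = 32 \left(- \frac{2007}{2}\right) = -32112$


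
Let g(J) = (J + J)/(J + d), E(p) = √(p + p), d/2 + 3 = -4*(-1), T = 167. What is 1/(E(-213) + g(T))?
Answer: 28223/6139271 - 28561*I*√426/12278542 ≈ 0.0045971 - 0.04801*I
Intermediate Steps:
d = 2 (d = -6 + 2*(-4*(-1)) = -6 + 2*4 = -6 + 8 = 2)
E(p) = √2*√p (E(p) = √(2*p) = √2*√p)
g(J) = 2*J/(2 + J) (g(J) = (J + J)/(J + 2) = (2*J)/(2 + J) = 2*J/(2 + J))
1/(E(-213) + g(T)) = 1/(√2*√(-213) + 2*167/(2 + 167)) = 1/(√2*(I*√213) + 2*167/169) = 1/(I*√426 + 2*167*(1/169)) = 1/(I*√426 + 334/169) = 1/(334/169 + I*√426)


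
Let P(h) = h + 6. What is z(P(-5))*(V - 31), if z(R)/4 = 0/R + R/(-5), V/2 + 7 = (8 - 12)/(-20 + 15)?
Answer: 868/25 ≈ 34.720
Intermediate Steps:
P(h) = 6 + h
V = -62/5 (V = -14 + 2*((8 - 12)/(-20 + 15)) = -14 + 2*(-4/(-5)) = -14 + 2*(-4*(-⅕)) = -14 + 2*(⅘) = -14 + 8/5 = -62/5 ≈ -12.400)
z(R) = -4*R/5 (z(R) = 4*(0/R + R/(-5)) = 4*(0 + R*(-⅕)) = 4*(0 - R/5) = 4*(-R/5) = -4*R/5)
z(P(-5))*(V - 31) = (-4*(6 - 5)/5)*(-62/5 - 31) = -⅘*1*(-217/5) = -⅘*(-217/5) = 868/25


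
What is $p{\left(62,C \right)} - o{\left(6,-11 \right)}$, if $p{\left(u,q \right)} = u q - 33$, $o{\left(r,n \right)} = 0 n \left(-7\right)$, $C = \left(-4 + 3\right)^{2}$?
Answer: $29$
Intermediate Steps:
$C = 1$ ($C = \left(-1\right)^{2} = 1$)
$o{\left(r,n \right)} = 0$ ($o{\left(r,n \right)} = 0 \left(-7\right) = 0$)
$p{\left(u,q \right)} = -33 + q u$ ($p{\left(u,q \right)} = q u - 33 = -33 + q u$)
$p{\left(62,C \right)} - o{\left(6,-11 \right)} = \left(-33 + 1 \cdot 62\right) - 0 = \left(-33 + 62\right) + 0 = 29 + 0 = 29$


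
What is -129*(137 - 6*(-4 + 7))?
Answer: -15351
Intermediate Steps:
-129*(137 - 6*(-4 + 7)) = -129*(137 - 6*3) = -129*(137 - 18) = -129*119 = -15351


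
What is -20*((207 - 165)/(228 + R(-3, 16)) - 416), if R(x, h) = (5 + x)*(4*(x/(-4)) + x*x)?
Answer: 24950/3 ≈ 8316.7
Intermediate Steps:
R(x, h) = (5 + x)*(x**2 - x) (R(x, h) = (5 + x)*(4*(x*(-1/4)) + x**2) = (5 + x)*(4*(-x/4) + x**2) = (5 + x)*(-x + x**2) = (5 + x)*(x**2 - x))
-20*((207 - 165)/(228 + R(-3, 16)) - 416) = -20*((207 - 165)/(228 - 3*(-5 + (-3)**2 + 4*(-3))) - 416) = -20*(42/(228 - 3*(-5 + 9 - 12)) - 416) = -20*(42/(228 - 3*(-8)) - 416) = -20*(42/(228 + 24) - 416) = -20*(42/252 - 416) = -20*(42*(1/252) - 416) = -20*(1/6 - 416) = -20*(-2495/6) = 24950/3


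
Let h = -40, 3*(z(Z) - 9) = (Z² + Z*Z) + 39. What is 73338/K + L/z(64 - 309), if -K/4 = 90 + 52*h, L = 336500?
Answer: 2105585901/119515420 ≈ 17.618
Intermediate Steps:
z(Z) = 22 + 2*Z²/3 (z(Z) = 9 + ((Z² + Z*Z) + 39)/3 = 9 + ((Z² + Z²) + 39)/3 = 9 + (2*Z² + 39)/3 = 9 + (39 + 2*Z²)/3 = 9 + (13 + 2*Z²/3) = 22 + 2*Z²/3)
K = 7960 (K = -4*(90 + 52*(-40)) = -4*(90 - 2080) = -4*(-1990) = 7960)
73338/K + L/z(64 - 309) = 73338/7960 + 336500/(22 + 2*(64 - 309)²/3) = 73338*(1/7960) + 336500/(22 + (⅔)*(-245)²) = 36669/3980 + 336500/(22 + (⅔)*60025) = 36669/3980 + 336500/(22 + 120050/3) = 36669/3980 + 336500/(120116/3) = 36669/3980 + 336500*(3/120116) = 36669/3980 + 252375/30029 = 2105585901/119515420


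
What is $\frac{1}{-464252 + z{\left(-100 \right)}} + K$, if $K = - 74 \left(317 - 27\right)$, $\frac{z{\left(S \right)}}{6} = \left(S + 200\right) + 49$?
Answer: $- \frac{9943662681}{463358} \approx -21460.0$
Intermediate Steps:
$z{\left(S \right)} = 1494 + 6 S$ ($z{\left(S \right)} = 6 \left(\left(S + 200\right) + 49\right) = 6 \left(\left(200 + S\right) + 49\right) = 6 \left(249 + S\right) = 1494 + 6 S$)
$K = -21460$ ($K = \left(-74\right) 290 = -21460$)
$\frac{1}{-464252 + z{\left(-100 \right)}} + K = \frac{1}{-464252 + \left(1494 + 6 \left(-100\right)\right)} - 21460 = \frac{1}{-464252 + \left(1494 - 600\right)} - 21460 = \frac{1}{-464252 + 894} - 21460 = \frac{1}{-463358} - 21460 = - \frac{1}{463358} - 21460 = - \frac{9943662681}{463358}$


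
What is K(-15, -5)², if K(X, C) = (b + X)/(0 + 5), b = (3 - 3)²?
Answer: 9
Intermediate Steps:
b = 0 (b = 0² = 0)
K(X, C) = X/5 (K(X, C) = (0 + X)/(0 + 5) = X/5)
K(-15, -5)² = ((⅕)*(-15))² = (-3)² = 9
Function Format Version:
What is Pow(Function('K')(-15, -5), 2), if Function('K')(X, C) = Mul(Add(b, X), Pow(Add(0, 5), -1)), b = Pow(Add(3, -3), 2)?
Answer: 9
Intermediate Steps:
b = 0 (b = Pow(0, 2) = 0)
Function('K')(X, C) = Mul(Rational(1, 5), X) (Function('K')(X, C) = Mul(Add(0, X), Pow(Add(0, 5), -1)) = Mul(X, Pow(5, -1)) = Mul(X, Rational(1, 5)) = Mul(Rational(1, 5), X))
Pow(Function('K')(-15, -5), 2) = Pow(Mul(Rational(1, 5), -15), 2) = Pow(-3, 2) = 9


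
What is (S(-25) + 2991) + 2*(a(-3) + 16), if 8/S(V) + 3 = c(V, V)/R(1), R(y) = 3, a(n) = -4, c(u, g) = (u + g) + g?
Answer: 21103/7 ≈ 3014.7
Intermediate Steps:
c(u, g) = u + 2*g (c(u, g) = (g + u) + g = u + 2*g)
S(V) = 8/(-3 + V) (S(V) = 8/(-3 + (V + 2*V)/3) = 8/(-3 + (3*V)*(⅓)) = 8/(-3 + V))
(S(-25) + 2991) + 2*(a(-3) + 16) = (8/(-3 - 25) + 2991) + 2*(-4 + 16) = (8/(-28) + 2991) + 2*12 = (8*(-1/28) + 2991) + 24 = (-2/7 + 2991) + 24 = 20935/7 + 24 = 21103/7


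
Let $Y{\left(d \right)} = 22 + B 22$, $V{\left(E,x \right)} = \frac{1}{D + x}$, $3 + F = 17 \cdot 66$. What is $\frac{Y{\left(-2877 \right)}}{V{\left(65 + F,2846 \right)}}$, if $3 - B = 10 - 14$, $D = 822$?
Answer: $645568$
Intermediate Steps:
$F = 1119$ ($F = -3 + 17 \cdot 66 = -3 + 1122 = 1119$)
$B = 7$ ($B = 3 - \left(10 - 14\right) = 3 - -4 = 3 + 4 = 7$)
$V{\left(E,x \right)} = \frac{1}{822 + x}$
$Y{\left(d \right)} = 176$ ($Y{\left(d \right)} = 22 + 7 \cdot 22 = 22 + 154 = 176$)
$\frac{Y{\left(-2877 \right)}}{V{\left(65 + F,2846 \right)}} = \frac{176}{\frac{1}{822 + 2846}} = \frac{176}{\frac{1}{3668}} = 176 \frac{1}{\frac{1}{3668}} = 176 \cdot 3668 = 645568$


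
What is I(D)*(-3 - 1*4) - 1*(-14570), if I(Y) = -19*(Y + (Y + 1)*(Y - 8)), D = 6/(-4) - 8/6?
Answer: 606049/36 ≈ 16835.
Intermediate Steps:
D = -17/6 (D = 6*(-1/4) - 8*1/6 = -3/2 - 4/3 = -17/6 ≈ -2.8333)
I(Y) = -19*Y - 19*(1 + Y)*(-8 + Y) (I(Y) = -19*(Y + (1 + Y)*(-8 + Y)) = -19*Y - 19*(1 + Y)*(-8 + Y))
I(D)*(-3 - 1*4) - 1*(-14570) = (152 - 19*(-17/6)**2 + 114*(-17/6))*(-3 - 1*4) - 1*(-14570) = (152 - 19*289/36 - 323)*(-3 - 4) + 14570 = (152 - 5491/36 - 323)*(-7) + 14570 = -11647/36*(-7) + 14570 = 81529/36 + 14570 = 606049/36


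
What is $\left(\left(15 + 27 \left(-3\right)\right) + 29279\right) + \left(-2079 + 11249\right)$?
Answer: $38383$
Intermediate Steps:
$\left(\left(15 + 27 \left(-3\right)\right) + 29279\right) + \left(-2079 + 11249\right) = \left(\left(15 - 81\right) + 29279\right) + 9170 = \left(-66 + 29279\right) + 9170 = 29213 + 9170 = 38383$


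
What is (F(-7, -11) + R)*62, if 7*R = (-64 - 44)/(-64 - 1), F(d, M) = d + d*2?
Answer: -585714/455 ≈ -1287.3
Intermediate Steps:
F(d, M) = 3*d (F(d, M) = d + 2*d = 3*d)
R = 108/455 (R = ((-64 - 44)/(-64 - 1))/7 = (-108/(-65))/7 = (-108*(-1/65))/7 = (⅐)*(108/65) = 108/455 ≈ 0.23736)
(F(-7, -11) + R)*62 = (3*(-7) + 108/455)*62 = (-21 + 108/455)*62 = -9447/455*62 = -585714/455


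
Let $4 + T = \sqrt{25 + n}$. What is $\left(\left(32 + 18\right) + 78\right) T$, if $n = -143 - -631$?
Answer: $-512 + 384 \sqrt{57} \approx 2387.1$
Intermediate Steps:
$n = 488$ ($n = -143 + 631 = 488$)
$T = -4 + 3 \sqrt{57}$ ($T = -4 + \sqrt{25 + 488} = -4 + \sqrt{513} = -4 + 3 \sqrt{57} \approx 18.65$)
$\left(\left(32 + 18\right) + 78\right) T = \left(\left(32 + 18\right) + 78\right) \left(-4 + 3 \sqrt{57}\right) = \left(50 + 78\right) \left(-4 + 3 \sqrt{57}\right) = 128 \left(-4 + 3 \sqrt{57}\right) = -512 + 384 \sqrt{57}$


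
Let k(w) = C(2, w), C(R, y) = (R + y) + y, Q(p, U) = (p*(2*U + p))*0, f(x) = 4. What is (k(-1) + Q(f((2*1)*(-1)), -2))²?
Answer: 0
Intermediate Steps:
Q(p, U) = 0 (Q(p, U) = (p*(p + 2*U))*0 = 0)
C(R, y) = R + 2*y
k(w) = 2 + 2*w
(k(-1) + Q(f((2*1)*(-1)), -2))² = ((2 + 2*(-1)) + 0)² = ((2 - 2) + 0)² = (0 + 0)² = 0² = 0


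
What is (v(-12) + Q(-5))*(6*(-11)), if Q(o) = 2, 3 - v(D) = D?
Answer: -1122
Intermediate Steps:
v(D) = 3 - D
(v(-12) + Q(-5))*(6*(-11)) = ((3 - 1*(-12)) + 2)*(6*(-11)) = ((3 + 12) + 2)*(-66) = (15 + 2)*(-66) = 17*(-66) = -1122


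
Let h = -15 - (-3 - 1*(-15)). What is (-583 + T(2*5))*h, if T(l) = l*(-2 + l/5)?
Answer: 15741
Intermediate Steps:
T(l) = l*(-2 + l/5) (T(l) = l*(-2 + l*(1/5)) = l*(-2 + l/5))
h = -27 (h = -15 - (-3 + 15) = -15 - 1*12 = -15 - 12 = -27)
(-583 + T(2*5))*h = (-583 + (2*5)*(-10 + 2*5)/5)*(-27) = (-583 + (1/5)*10*(-10 + 10))*(-27) = (-583 + (1/5)*10*0)*(-27) = (-583 + 0)*(-27) = -583*(-27) = 15741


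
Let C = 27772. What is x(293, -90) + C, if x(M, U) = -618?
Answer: 27154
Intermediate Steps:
x(293, -90) + C = -618 + 27772 = 27154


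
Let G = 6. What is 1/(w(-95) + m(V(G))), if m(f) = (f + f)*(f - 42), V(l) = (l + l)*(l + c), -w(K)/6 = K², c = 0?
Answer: -1/49830 ≈ -2.0068e-5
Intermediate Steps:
w(K) = -6*K²
V(l) = 2*l² (V(l) = (l + l)*(l + 0) = (2*l)*l = 2*l²)
m(f) = 2*f*(-42 + f) (m(f) = (2*f)*(-42 + f) = 2*f*(-42 + f))
1/(w(-95) + m(V(G))) = 1/(-6*(-95)² + 2*(2*6²)*(-42 + 2*6²)) = 1/(-6*9025 + 2*(2*36)*(-42 + 2*36)) = 1/(-54150 + 2*72*(-42 + 72)) = 1/(-54150 + 2*72*30) = 1/(-54150 + 4320) = 1/(-49830) = -1/49830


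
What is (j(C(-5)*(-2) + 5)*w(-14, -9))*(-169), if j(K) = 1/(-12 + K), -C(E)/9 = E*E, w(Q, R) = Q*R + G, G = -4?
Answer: -20618/443 ≈ -46.542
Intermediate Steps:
w(Q, R) = -4 + Q*R (w(Q, R) = Q*R - 4 = -4 + Q*R)
C(E) = -9*E² (C(E) = -9*E*E = -9*E²)
(j(C(-5)*(-2) + 5)*w(-14, -9))*(-169) = ((-4 - 14*(-9))/(-12 + (-9*(-5)²*(-2) + 5)))*(-169) = ((-4 + 126)/(-12 + (-9*25*(-2) + 5)))*(-169) = (122/(-12 + (-225*(-2) + 5)))*(-169) = (122/(-12 + (450 + 5)))*(-169) = (122/(-12 + 455))*(-169) = (122/443)*(-169) = -20618/443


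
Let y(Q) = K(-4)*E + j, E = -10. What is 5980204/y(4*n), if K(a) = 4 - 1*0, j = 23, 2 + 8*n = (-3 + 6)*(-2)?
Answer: -5980204/17 ≈ -3.5178e+5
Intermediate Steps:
n = -1 (n = -¼ + ((-3 + 6)*(-2))/8 = -¼ + (3*(-2))/8 = -¼ + (⅛)*(-6) = -¼ - ¾ = -1)
K(a) = 4 (K(a) = 4 + 0 = 4)
y(Q) = -17 (y(Q) = 4*(-10) + 23 = -40 + 23 = -17)
5980204/y(4*n) = 5980204/(-17) = 5980204*(-1/17) = -5980204/17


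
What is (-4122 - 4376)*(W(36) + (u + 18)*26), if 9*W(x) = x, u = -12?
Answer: -1359680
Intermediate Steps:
W(x) = x/9
(-4122 - 4376)*(W(36) + (u + 18)*26) = (-4122 - 4376)*((⅑)*36 + (-12 + 18)*26) = -8498*(4 + 6*26) = -8498*(4 + 156) = -8498*160 = -1359680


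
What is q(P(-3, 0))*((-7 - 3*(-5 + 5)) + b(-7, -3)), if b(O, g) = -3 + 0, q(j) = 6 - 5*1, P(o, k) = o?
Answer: -10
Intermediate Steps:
q(j) = 1 (q(j) = 6 - 5 = 1)
b(O, g) = -3
q(P(-3, 0))*((-7 - 3*(-5 + 5)) + b(-7, -3)) = 1*((-7 - 3*(-5 + 5)) - 3) = 1*((-7 - 3*0) - 3) = 1*((-7 - 1*0) - 3) = 1*((-7 + 0) - 3) = 1*(-7 - 3) = 1*(-10) = -10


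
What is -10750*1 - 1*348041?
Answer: -358791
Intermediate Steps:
-10750*1 - 1*348041 = -10750 - 348041 = -358791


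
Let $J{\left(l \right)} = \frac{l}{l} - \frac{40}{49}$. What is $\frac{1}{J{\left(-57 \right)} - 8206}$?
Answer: $- \frac{49}{402085} \approx -0.00012186$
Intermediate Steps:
$J{\left(l \right)} = \frac{9}{49}$ ($J{\left(l \right)} = 1 - \frac{40}{49} = \frac{9}{49}$)
$\frac{1}{J{\left(-57 \right)} - 8206} = \frac{1}{\frac{9}{49} - 8206} = \frac{1}{- \frac{402085}{49}} = - \frac{49}{402085}$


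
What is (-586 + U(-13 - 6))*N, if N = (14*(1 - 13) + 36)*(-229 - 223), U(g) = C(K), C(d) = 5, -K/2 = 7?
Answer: -34664784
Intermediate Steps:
K = -14 (K = -2*7 = -14)
U(g) = 5
N = 59664 (N = (14*(-12) + 36)*(-452) = (-168 + 36)*(-452) = -132*(-452) = 59664)
(-586 + U(-13 - 6))*N = (-586 + 5)*59664 = -581*59664 = -34664784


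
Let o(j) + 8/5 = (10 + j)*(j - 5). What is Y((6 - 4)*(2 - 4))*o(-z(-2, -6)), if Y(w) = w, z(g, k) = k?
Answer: -288/5 ≈ -57.600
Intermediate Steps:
o(j) = -8/5 + (-5 + j)*(10 + j) (o(j) = -8/5 + (10 + j)*(j - 5) = -8/5 + (10 + j)*(-5 + j) = -8/5 + (-5 + j)*(10 + j))
Y((6 - 4)*(2 - 4))*o(-z(-2, -6)) = ((6 - 4)*(2 - 4))*(-258/5 + (-1*(-6))² + 5*(-1*(-6))) = (2*(-2))*(-258/5 + 6² + 5*6) = -4*(-258/5 + 36 + 30) = -4*72/5 = -288/5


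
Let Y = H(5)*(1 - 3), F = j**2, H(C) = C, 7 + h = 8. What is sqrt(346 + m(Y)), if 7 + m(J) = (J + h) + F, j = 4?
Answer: sqrt(346) ≈ 18.601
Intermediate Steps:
h = 1 (h = -7 + 8 = 1)
F = 16 (F = 4**2 = 16)
Y = -10 (Y = 5*(1 - 3) = 5*(-2) = -10)
m(J) = 10 + J (m(J) = -7 + ((J + 1) + 16) = -7 + ((1 + J) + 16) = -7 + (17 + J) = 10 + J)
sqrt(346 + m(Y)) = sqrt(346 + (10 - 10)) = sqrt(346 + 0) = sqrt(346)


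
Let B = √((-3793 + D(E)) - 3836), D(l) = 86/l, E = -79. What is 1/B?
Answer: -I*√47619383/602777 ≈ -0.011448*I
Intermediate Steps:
B = I*√47619383/79 (B = √((-3793 + 86/(-79)) - 3836) = √((-3793 + 86*(-1/79)) - 3836) = √((-3793 - 86/79) - 3836) = √(-299733/79 - 3836) = √(-602777/79) = I*√47619383/79 ≈ 87.35*I)
1/B = 1/(I*√47619383/79) = -I*√47619383/602777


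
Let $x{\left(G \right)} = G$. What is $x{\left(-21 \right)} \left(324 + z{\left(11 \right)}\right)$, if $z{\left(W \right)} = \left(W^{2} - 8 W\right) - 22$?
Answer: $-7035$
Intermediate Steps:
$z{\left(W \right)} = -22 + W^{2} - 8 W$
$x{\left(-21 \right)} \left(324 + z{\left(11 \right)}\right) = - 21 \left(324 - \left(110 - 121\right)\right) = - 21 \left(324 - -11\right) = - 21 \left(324 + 11\right) = \left(-21\right) 335 = -7035$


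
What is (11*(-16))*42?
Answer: -7392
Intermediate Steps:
(11*(-16))*42 = -176*42 = -7392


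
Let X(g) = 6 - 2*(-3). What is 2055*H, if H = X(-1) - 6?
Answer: 12330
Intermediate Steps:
X(g) = 12 (X(g) = 6 + 6 = 12)
H = 6 (H = 12 - 6 = 6)
2055*H = 2055*6 = 12330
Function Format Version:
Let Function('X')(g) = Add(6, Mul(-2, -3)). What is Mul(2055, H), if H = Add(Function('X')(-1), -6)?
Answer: 12330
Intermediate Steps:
Function('X')(g) = 12 (Function('X')(g) = Add(6, 6) = 12)
H = 6 (H = Add(12, -6) = 6)
Mul(2055, H) = Mul(2055, 6) = 12330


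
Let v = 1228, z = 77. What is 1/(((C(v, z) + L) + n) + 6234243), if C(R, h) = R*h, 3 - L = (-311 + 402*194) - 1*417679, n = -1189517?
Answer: 1/5479287 ≈ 1.8251e-7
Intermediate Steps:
L = 340005 (L = 3 - ((-311 + 402*194) - 1*417679) = 3 - ((-311 + 77988) - 417679) = 3 - (77677 - 417679) = 3 - 1*(-340002) = 3 + 340002 = 340005)
1/(((C(v, z) + L) + n) + 6234243) = 1/(((1228*77 + 340005) - 1189517) + 6234243) = 1/(((94556 + 340005) - 1189517) + 6234243) = 1/((434561 - 1189517) + 6234243) = 1/(-754956 + 6234243) = 1/5479287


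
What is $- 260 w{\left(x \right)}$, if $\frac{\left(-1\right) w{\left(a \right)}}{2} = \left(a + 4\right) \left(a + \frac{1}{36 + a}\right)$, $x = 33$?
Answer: $\frac{43828720}{69} \approx 6.352 \cdot 10^{5}$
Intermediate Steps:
$w{\left(a \right)} = - 2 \left(4 + a\right) \left(a + \frac{1}{36 + a}\right)$ ($w{\left(a \right)} = - 2 \left(a + 4\right) \left(a + \frac{1}{36 + a}\right) = - 2 \left(4 + a\right) \left(a + \frac{1}{36 + a}\right)$)
$- 260 w{\left(x \right)} = - 260 \frac{2 \left(-4 - 33^{3} - 4785 - 40 \cdot 33^{2}\right)}{36 + 33} = - 260 \frac{2 \left(-4 - 35937 - 4785 - 43560\right)}{69} = - 260 \cdot 2 \cdot \frac{1}{69} \left(-4 - 35937 - 4785 - 43560\right) = - 260 \cdot 2 \cdot \frac{1}{69} \left(-84286\right) = \left(-260\right) \left(- \frac{168572}{69}\right) = \frac{43828720}{69}$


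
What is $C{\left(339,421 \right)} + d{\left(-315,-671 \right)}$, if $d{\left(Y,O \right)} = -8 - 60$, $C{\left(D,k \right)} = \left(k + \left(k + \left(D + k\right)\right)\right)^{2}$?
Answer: $2566336$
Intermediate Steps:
$C{\left(D,k \right)} = \left(D + 3 k\right)^{2}$ ($C{\left(D,k \right)} = \left(k + \left(D + 2 k\right)\right)^{2} = \left(D + 3 k\right)^{2}$)
$d{\left(Y,O \right)} = -68$ ($d{\left(Y,O \right)} = -8 - 60 = -68$)
$C{\left(339,421 \right)} + d{\left(-315,-671 \right)} = \left(339 + 3 \cdot 421\right)^{2} - 68 = \left(339 + 1263\right)^{2} - 68 = 1602^{2} - 68 = 2566404 - 68 = 2566336$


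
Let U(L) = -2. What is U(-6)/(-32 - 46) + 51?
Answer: 1990/39 ≈ 51.026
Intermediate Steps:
U(-6)/(-32 - 46) + 51 = -2/(-32 - 46) + 51 = -2/(-78) + 51 = -1/78*(-2) + 51 = 1/39 + 51 = 1990/39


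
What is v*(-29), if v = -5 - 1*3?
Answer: 232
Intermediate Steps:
v = -8 (v = -5 - 3 = -8)
v*(-29) = -8*(-29) = 232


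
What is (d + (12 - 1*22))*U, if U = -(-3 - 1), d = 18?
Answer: 32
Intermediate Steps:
U = 4 (U = -1*(-4) = 4)
(d + (12 - 1*22))*U = (18 + (12 - 1*22))*4 = (18 + (12 - 22))*4 = (18 - 10)*4 = 8*4 = 32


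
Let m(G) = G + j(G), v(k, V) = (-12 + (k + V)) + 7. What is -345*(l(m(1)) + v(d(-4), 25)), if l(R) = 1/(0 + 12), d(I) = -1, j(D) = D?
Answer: -26335/4 ≈ -6583.8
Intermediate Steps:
v(k, V) = -5 + V + k (v(k, V) = (-12 + (V + k)) + 7 = (-12 + V + k) + 7 = -5 + V + k)
m(G) = 2*G (m(G) = G + G = 2*G)
l(R) = 1/12
-345*(l(m(1)) + v(d(-4), 25)) = -345*(1/12 + (-5 + 25 - 1)) = -345*(1/12 + 19) = -345*229/12 = -26335/4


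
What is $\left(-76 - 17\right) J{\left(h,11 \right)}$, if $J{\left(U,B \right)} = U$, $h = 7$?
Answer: $-651$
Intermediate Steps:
$\left(-76 - 17\right) J{\left(h,11 \right)} = \left(-76 - 17\right) 7 = \left(-93\right) 7 = -651$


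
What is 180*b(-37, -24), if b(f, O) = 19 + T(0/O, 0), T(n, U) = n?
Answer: 3420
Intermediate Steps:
b(f, O) = 19 (b(f, O) = 19 + 0/O = 19 + 0 = 19)
180*b(-37, -24) = 180*19 = 3420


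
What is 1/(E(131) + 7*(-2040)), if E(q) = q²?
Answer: 1/2881 ≈ 0.00034710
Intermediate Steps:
1/(E(131) + 7*(-2040)) = 1/(131² + 7*(-2040)) = 1/(17161 - 14280) = 1/2881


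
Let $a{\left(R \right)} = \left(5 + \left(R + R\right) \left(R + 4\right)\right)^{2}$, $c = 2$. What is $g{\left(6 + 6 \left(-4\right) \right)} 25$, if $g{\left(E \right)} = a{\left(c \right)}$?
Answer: $21025$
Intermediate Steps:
$a{\left(R \right)} = \left(5 + 2 R \left(4 + R\right)\right)^{2}$
$g{\left(E \right)} = 841$ ($g{\left(E \right)} = \left(5 + 2 \cdot 2^{2} + 8 \cdot 2\right)^{2} = \left(5 + 2 \cdot 4 + 16\right)^{2} = \left(5 + 8 + 16\right)^{2} = 29^{2} = 841$)
$g{\left(6 + 6 \left(-4\right) \right)} 25 = 841 \cdot 25 = 21025$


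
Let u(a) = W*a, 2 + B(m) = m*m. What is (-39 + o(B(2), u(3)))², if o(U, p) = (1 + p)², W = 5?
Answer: 47089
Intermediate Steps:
B(m) = -2 + m² (B(m) = -2 + m*m = -2 + m²)
u(a) = 5*a
(-39 + o(B(2), u(3)))² = (-39 + (1 + 5*3)²)² = (-39 + (1 + 15)²)² = (-39 + 16²)² = (-39 + 256)² = 217² = 47089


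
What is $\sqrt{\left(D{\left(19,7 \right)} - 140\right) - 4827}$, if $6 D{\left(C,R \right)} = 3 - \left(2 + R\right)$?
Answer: $6 i \sqrt{138} \approx 70.484 i$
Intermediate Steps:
$D{\left(C,R \right)} = \frac{1}{6} - \frac{R}{6}$ ($D{\left(C,R \right)} = \frac{3 - \left(2 + R\right)}{6} = \frac{1 - R}{6} = \frac{1}{6} - \frac{R}{6}$)
$\sqrt{\left(D{\left(19,7 \right)} - 140\right) - 4827} = \sqrt{\left(\left(\frac{1}{6} - \frac{7}{6}\right) - 140\right) - 4827} = \sqrt{\left(-1 - 140\right) - 4827} = \sqrt{-141 - 4827} = \sqrt{-4968} = 6 i \sqrt{138}$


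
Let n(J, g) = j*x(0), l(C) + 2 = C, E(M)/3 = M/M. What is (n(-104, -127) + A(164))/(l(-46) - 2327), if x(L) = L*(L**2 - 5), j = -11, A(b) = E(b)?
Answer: -3/2375 ≈ -0.0012632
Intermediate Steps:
E(M) = 3 (E(M) = 3*(M/M) = 3*1 = 3)
A(b) = 3
l(C) = -2 + C
x(L) = L*(-5 + L**2)
n(J, g) = 0 (n(J, g) = -0*(-5 + 0**2) = -0*(-5 + 0) = -0*(-5) = -11*0 = 0)
(n(-104, -127) + A(164))/(l(-46) - 2327) = (0 + 3)/((-2 - 46) - 2327) = 3/(-48 - 2327) = 3/(-2375) = 3*(-1/2375) = -3/2375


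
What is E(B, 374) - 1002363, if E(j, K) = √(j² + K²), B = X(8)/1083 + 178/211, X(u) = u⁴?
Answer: -1002363 + 2*√1826297255093986/228513 ≈ -1.0020e+6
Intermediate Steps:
B = 1057030/228513 (B = 8⁴/1083 + 178/211 = 4096*(1/1083) + 178*(1/211) = 4096/1083 + 178/211 = 1057030/228513 ≈ 4.6257)
E(j, K) = √(K² + j²)
E(B, 374) - 1002363 = √(374² + (1057030/228513)²) - 1002363 = √(139876 + 1117312420900/52218191169) - 1002363 = √(7305189020375944/52218191169) - 1002363 = 2*√1826297255093986/228513 - 1002363 = -1002363 + 2*√1826297255093986/228513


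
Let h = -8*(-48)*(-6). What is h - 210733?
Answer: -213037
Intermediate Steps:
h = -2304 (h = 384*(-6) = -2304)
h - 210733 = -2304 - 210733 = -213037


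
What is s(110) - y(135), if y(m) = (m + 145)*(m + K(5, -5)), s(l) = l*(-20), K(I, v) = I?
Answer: -41400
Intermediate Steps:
s(l) = -20*l
y(m) = (5 + m)*(145 + m) (y(m) = (m + 145)*(m + 5) = (145 + m)*(5 + m) = (5 + m)*(145 + m))
s(110) - y(135) = -20*110 - (725 + 135² + 150*135) = -2200 - (725 + 18225 + 20250) = -2200 - 1*39200 = -2200 - 39200 = -41400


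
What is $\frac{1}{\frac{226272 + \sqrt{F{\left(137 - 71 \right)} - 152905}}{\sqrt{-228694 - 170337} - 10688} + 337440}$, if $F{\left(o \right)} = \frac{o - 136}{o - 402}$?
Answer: $\frac{12 \left(\sqrt{399031} + 10688 i\right)}{\sqrt{22018290} + 4049280 \sqrt{399031} + 43275989376 i} \approx 2.9637 \cdot 10^{-6} + 1.1272 \cdot 10^{-11} i$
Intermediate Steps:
$F{\left(o \right)} = \frac{-136 + o}{-402 + o}$
$\frac{1}{\frac{226272 + \sqrt{F{\left(137 - 71 \right)} - 152905}}{\sqrt{-228694 - 170337} - 10688} + 337440} = \frac{1}{\frac{226272 + \sqrt{\frac{-136 + \left(137 - 71\right)}{-402 + \left(137 - 71\right)} - 152905}}{\sqrt{-228694 - 170337} - 10688} + 337440} = \frac{1}{\frac{226272 + \sqrt{\frac{-136 + 66}{-402 + 66} - 152905}}{\sqrt{-399031} - 10688} + 337440} = \frac{1}{\frac{226272 + \sqrt{\frac{1}{-336} \left(-70\right) - 152905}}{i \sqrt{399031} - 10688} + 337440} = \frac{1}{\frac{226272 + \sqrt{\left(- \frac{1}{336}\right) \left(-70\right) - 152905}}{-10688 + i \sqrt{399031}} + 337440} = \frac{1}{\frac{226272 + \sqrt{\frac{5}{24} - 152905}}{-10688 + i \sqrt{399031}} + 337440} = \frac{1}{\frac{226272 + \sqrt{- \frac{3669715}{24}}}{-10688 + i \sqrt{399031}} + 337440} = \frac{1}{\frac{226272 + \frac{i \sqrt{22018290}}{12}}{-10688 + i \sqrt{399031}} + 337440} = \frac{1}{337440 + \frac{226272 + \frac{i \sqrt{22018290}}{12}}{-10688 + i \sqrt{399031}}}$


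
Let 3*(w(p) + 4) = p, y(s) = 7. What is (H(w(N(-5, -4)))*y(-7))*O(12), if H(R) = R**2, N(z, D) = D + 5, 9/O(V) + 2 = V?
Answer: 847/10 ≈ 84.700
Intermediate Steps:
O(V) = 9/(-2 + V)
N(z, D) = 5 + D
w(p) = -4 + p/3
(H(w(N(-5, -4)))*y(-7))*O(12) = ((-4 + (5 - 4)/3)**2*7)*(9/(-2 + 12)) = ((-4 + (1/3)*1)**2*7)*(9/10) = ((-4 + 1/3)**2*7)*(9*(1/10)) = ((-11/3)**2*7)*(9/10) = ((121/9)*7)*(9/10) = (847/9)*(9/10) = 847/10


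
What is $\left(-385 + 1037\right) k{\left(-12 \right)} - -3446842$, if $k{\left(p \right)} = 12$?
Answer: $3454666$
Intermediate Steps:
$\left(-385 + 1037\right) k{\left(-12 \right)} - -3446842 = \left(-385 + 1037\right) 12 - -3446842 = 652 \cdot 12 + 3446842 = 7824 + 3446842 = 3454666$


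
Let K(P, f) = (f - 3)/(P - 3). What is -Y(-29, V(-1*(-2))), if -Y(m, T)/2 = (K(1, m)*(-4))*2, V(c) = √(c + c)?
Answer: -256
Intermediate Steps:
K(P, f) = (-3 + f)/(-3 + P)
V(c) = √2*√c (V(c) = √(2*c) = √2*√c)
Y(m, T) = 24 - 8*m (Y(m, T) = -2*((-3 + m)/(-3 + 1))*(-4)*2 = -2*((-3 + m)/(-2))*(-4)*2 = -2*-(-3 + m)/2*(-4)*2 = -2*(3/2 - m/2)*(-4)*2 = -2*(-6 + 2*m)*2 = -2*(-12 + 4*m) = 24 - 8*m)
-Y(-29, V(-1*(-2))) = -(24 - 8*(-29)) = -(24 + 232) = -1*256 = -256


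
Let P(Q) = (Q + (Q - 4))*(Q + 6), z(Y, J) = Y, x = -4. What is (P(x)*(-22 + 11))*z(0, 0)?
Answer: 0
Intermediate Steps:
P(Q) = (-4 + 2*Q)*(6 + Q) (P(Q) = (Q + (-4 + Q))*(6 + Q) = (-4 + 2*Q)*(6 + Q))
(P(x)*(-22 + 11))*z(0, 0) = ((-24 + 2*(-4)² + 8*(-4))*(-22 + 11))*0 = ((-24 + 2*16 - 32)*(-11))*0 = ((-24 + 32 - 32)*(-11))*0 = -24*(-11)*0 = 264*0 = 0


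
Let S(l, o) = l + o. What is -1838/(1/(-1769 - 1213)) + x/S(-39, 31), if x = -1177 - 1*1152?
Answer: 43849657/8 ≈ 5.4812e+6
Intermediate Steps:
x = -2329 (x = -1177 - 1152 = -2329)
-1838/(1/(-1769 - 1213)) + x/S(-39, 31) = -1838/(1/(-1769 - 1213)) - 2329/(-39 + 31) = -1838/(1/(-2982)) - 2329/(-8) = -1838/(-1/2982) - 2329*(-⅛) = -1838*(-2982) + 2329/8 = 5480916 + 2329/8 = 43849657/8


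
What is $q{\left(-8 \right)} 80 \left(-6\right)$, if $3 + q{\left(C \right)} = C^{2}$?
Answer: $-29280$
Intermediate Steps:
$q{\left(C \right)} = -3 + C^{2}$
$q{\left(-8 \right)} 80 \left(-6\right) = \left(-3 + \left(-8\right)^{2}\right) 80 \left(-6\right) = \left(-3 + 64\right) 80 \left(-6\right) = 61 \cdot 80 \left(-6\right) = 4880 \left(-6\right) = -29280$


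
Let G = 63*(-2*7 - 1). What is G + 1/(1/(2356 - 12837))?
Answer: -11426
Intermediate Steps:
G = -945 (G = 63*(-14 - 1) = 63*(-15) = -945)
G + 1/(1/(2356 - 12837)) = -945 + 1/(1/(2356 - 12837)) = -945 + 1/(1/(-10481)) = -945 + 1/(-1/10481) = -945 - 10481 = -11426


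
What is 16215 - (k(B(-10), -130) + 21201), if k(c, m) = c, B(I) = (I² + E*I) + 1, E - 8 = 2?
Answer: -4987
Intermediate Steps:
E = 10 (E = 8 + 2 = 10)
B(I) = 1 + I² + 10*I (B(I) = (I² + 10*I) + 1 = 1 + I² + 10*I)
16215 - (k(B(-10), -130) + 21201) = 16215 - ((1 + (-10)² + 10*(-10)) + 21201) = 16215 - ((1 + 100 - 100) + 21201) = 16215 - (1 + 21201) = 16215 - 1*21202 = 16215 - 21202 = -4987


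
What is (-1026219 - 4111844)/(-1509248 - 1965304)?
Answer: 5138063/3474552 ≈ 1.4788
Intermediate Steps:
(-1026219 - 4111844)/(-1509248 - 1965304) = -5138063/(-3474552) = -5138063*(-1/3474552) = 5138063/3474552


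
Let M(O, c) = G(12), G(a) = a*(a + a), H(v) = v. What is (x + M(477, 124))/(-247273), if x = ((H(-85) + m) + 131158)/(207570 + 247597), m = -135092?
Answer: -131084077/112550509591 ≈ -0.0011647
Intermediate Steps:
G(a) = 2*a**2 (G(a) = a*(2*a) = 2*a**2)
M(O, c) = 288 (M(O, c) = 2*12**2 = 2*144 = 288)
x = -4019/455167 (x = ((-85 - 135092) + 131158)/(207570 + 247597) = (-135177 + 131158)/455167 = -4019*1/455167 = -4019/455167 ≈ -0.0088297)
(x + M(477, 124))/(-247273) = (-4019/455167 + 288)/(-247273) = (131084077/455167)*(-1/247273) = -131084077/112550509591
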